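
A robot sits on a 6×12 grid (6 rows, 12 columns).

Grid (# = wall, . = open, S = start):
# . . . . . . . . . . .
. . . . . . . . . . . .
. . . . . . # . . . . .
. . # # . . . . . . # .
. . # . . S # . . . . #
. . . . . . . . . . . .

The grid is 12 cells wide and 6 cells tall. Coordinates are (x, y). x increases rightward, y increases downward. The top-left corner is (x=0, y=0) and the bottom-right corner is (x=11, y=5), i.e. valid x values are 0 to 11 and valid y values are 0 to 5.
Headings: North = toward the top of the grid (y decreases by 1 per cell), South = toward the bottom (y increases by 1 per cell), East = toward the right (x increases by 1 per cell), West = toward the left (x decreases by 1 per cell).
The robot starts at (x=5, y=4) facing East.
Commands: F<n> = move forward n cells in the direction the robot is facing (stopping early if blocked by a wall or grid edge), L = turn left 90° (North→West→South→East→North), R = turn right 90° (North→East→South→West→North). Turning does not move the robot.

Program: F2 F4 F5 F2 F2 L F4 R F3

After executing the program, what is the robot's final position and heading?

Start: (x=5, y=4), facing East
  F2: move forward 0/2 (blocked), now at (x=5, y=4)
  F4: move forward 0/4 (blocked), now at (x=5, y=4)
  F5: move forward 0/5 (blocked), now at (x=5, y=4)
  F2: move forward 0/2 (blocked), now at (x=5, y=4)
  F2: move forward 0/2 (blocked), now at (x=5, y=4)
  L: turn left, now facing North
  F4: move forward 4, now at (x=5, y=0)
  R: turn right, now facing East
  F3: move forward 3, now at (x=8, y=0)
Final: (x=8, y=0), facing East

Answer: Final position: (x=8, y=0), facing East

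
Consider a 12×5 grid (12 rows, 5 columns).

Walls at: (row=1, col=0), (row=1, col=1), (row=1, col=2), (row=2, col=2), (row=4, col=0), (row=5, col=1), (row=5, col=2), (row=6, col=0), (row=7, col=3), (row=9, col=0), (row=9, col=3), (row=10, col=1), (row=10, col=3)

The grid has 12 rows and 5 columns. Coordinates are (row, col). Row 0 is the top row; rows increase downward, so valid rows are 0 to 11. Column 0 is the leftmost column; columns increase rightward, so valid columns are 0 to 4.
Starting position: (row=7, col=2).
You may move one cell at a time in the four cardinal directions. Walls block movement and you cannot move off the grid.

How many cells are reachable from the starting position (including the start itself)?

BFS flood-fill from (row=7, col=2):
  Distance 0: (row=7, col=2)
  Distance 1: (row=6, col=2), (row=7, col=1), (row=8, col=2)
  Distance 2: (row=6, col=1), (row=6, col=3), (row=7, col=0), (row=8, col=1), (row=8, col=3), (row=9, col=2)
  Distance 3: (row=5, col=3), (row=6, col=4), (row=8, col=0), (row=8, col=4), (row=9, col=1), (row=10, col=2)
  Distance 4: (row=4, col=3), (row=5, col=4), (row=7, col=4), (row=9, col=4), (row=11, col=2)
  Distance 5: (row=3, col=3), (row=4, col=2), (row=4, col=4), (row=10, col=4), (row=11, col=1), (row=11, col=3)
  Distance 6: (row=2, col=3), (row=3, col=2), (row=3, col=4), (row=4, col=1), (row=11, col=0), (row=11, col=4)
  Distance 7: (row=1, col=3), (row=2, col=4), (row=3, col=1), (row=10, col=0)
  Distance 8: (row=0, col=3), (row=1, col=4), (row=2, col=1), (row=3, col=0)
  Distance 9: (row=0, col=2), (row=0, col=4), (row=2, col=0)
  Distance 10: (row=0, col=1)
  Distance 11: (row=0, col=0)
Total reachable: 46 (grid has 47 open cells total)

Answer: Reachable cells: 46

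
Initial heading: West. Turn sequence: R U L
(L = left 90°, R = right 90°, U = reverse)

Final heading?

Answer: Final heading: East

Derivation:
Start: West
  R (right (90° clockwise)) -> North
  U (U-turn (180°)) -> South
  L (left (90° counter-clockwise)) -> East
Final: East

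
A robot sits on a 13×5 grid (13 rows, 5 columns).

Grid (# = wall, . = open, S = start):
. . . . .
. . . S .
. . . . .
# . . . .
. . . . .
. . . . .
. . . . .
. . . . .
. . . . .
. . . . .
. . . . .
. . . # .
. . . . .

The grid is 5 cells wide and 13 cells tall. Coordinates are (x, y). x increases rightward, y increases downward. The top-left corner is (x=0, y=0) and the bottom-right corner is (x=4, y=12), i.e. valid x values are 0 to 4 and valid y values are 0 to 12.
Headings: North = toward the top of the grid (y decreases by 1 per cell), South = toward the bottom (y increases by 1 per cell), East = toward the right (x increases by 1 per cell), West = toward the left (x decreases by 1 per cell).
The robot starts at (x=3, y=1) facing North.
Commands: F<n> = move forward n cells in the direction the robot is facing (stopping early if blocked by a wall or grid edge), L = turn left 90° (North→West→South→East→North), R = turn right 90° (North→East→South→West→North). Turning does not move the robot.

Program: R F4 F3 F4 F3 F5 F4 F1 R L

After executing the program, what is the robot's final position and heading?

Start: (x=3, y=1), facing North
  R: turn right, now facing East
  F4: move forward 1/4 (blocked), now at (x=4, y=1)
  F3: move forward 0/3 (blocked), now at (x=4, y=1)
  F4: move forward 0/4 (blocked), now at (x=4, y=1)
  F3: move forward 0/3 (blocked), now at (x=4, y=1)
  F5: move forward 0/5 (blocked), now at (x=4, y=1)
  F4: move forward 0/4 (blocked), now at (x=4, y=1)
  F1: move forward 0/1 (blocked), now at (x=4, y=1)
  R: turn right, now facing South
  L: turn left, now facing East
Final: (x=4, y=1), facing East

Answer: Final position: (x=4, y=1), facing East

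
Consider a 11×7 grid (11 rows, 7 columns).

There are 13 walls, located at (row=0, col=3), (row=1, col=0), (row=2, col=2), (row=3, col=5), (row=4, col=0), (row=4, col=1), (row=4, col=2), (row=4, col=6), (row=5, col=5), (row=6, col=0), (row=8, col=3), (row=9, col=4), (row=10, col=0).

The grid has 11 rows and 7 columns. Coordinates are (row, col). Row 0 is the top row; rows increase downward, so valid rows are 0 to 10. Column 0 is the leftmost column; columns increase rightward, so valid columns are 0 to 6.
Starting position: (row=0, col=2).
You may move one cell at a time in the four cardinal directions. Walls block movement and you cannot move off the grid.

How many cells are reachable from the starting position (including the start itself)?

Answer: Reachable cells: 64

Derivation:
BFS flood-fill from (row=0, col=2):
  Distance 0: (row=0, col=2)
  Distance 1: (row=0, col=1), (row=1, col=2)
  Distance 2: (row=0, col=0), (row=1, col=1), (row=1, col=3)
  Distance 3: (row=1, col=4), (row=2, col=1), (row=2, col=3)
  Distance 4: (row=0, col=4), (row=1, col=5), (row=2, col=0), (row=2, col=4), (row=3, col=1), (row=3, col=3)
  Distance 5: (row=0, col=5), (row=1, col=6), (row=2, col=5), (row=3, col=0), (row=3, col=2), (row=3, col=4), (row=4, col=3)
  Distance 6: (row=0, col=6), (row=2, col=6), (row=4, col=4), (row=5, col=3)
  Distance 7: (row=3, col=6), (row=4, col=5), (row=5, col=2), (row=5, col=4), (row=6, col=3)
  Distance 8: (row=5, col=1), (row=6, col=2), (row=6, col=4), (row=7, col=3)
  Distance 9: (row=5, col=0), (row=6, col=1), (row=6, col=5), (row=7, col=2), (row=7, col=4)
  Distance 10: (row=6, col=6), (row=7, col=1), (row=7, col=5), (row=8, col=2), (row=8, col=4)
  Distance 11: (row=5, col=6), (row=7, col=0), (row=7, col=6), (row=8, col=1), (row=8, col=5), (row=9, col=2)
  Distance 12: (row=8, col=0), (row=8, col=6), (row=9, col=1), (row=9, col=3), (row=9, col=5), (row=10, col=2)
  Distance 13: (row=9, col=0), (row=9, col=6), (row=10, col=1), (row=10, col=3), (row=10, col=5)
  Distance 14: (row=10, col=4), (row=10, col=6)
Total reachable: 64 (grid has 64 open cells total)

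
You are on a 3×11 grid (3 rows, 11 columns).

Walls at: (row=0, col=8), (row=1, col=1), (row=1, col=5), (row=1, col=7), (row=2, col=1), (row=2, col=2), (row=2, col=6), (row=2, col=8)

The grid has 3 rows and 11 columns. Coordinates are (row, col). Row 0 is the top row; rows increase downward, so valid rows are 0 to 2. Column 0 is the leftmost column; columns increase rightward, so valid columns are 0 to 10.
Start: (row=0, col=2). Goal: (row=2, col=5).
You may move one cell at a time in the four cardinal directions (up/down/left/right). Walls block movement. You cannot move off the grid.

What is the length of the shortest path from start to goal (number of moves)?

BFS from (row=0, col=2) until reaching (row=2, col=5):
  Distance 0: (row=0, col=2)
  Distance 1: (row=0, col=1), (row=0, col=3), (row=1, col=2)
  Distance 2: (row=0, col=0), (row=0, col=4), (row=1, col=3)
  Distance 3: (row=0, col=5), (row=1, col=0), (row=1, col=4), (row=2, col=3)
  Distance 4: (row=0, col=6), (row=2, col=0), (row=2, col=4)
  Distance 5: (row=0, col=7), (row=1, col=6), (row=2, col=5)  <- goal reached here
One shortest path (5 moves): (row=0, col=2) -> (row=0, col=3) -> (row=0, col=4) -> (row=1, col=4) -> (row=2, col=4) -> (row=2, col=5)

Answer: Shortest path length: 5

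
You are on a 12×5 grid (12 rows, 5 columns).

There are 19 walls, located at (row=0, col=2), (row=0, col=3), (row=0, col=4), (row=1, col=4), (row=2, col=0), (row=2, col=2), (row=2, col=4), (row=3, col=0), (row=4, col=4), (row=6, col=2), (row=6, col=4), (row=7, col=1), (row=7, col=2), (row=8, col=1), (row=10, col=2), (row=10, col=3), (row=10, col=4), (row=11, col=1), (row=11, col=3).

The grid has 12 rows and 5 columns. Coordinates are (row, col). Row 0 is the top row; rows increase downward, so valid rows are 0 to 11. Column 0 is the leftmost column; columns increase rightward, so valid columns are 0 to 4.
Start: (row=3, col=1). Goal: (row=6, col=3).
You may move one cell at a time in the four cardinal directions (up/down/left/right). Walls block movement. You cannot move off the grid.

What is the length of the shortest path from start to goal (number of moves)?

Answer: Shortest path length: 5

Derivation:
BFS from (row=3, col=1) until reaching (row=6, col=3):
  Distance 0: (row=3, col=1)
  Distance 1: (row=2, col=1), (row=3, col=2), (row=4, col=1)
  Distance 2: (row=1, col=1), (row=3, col=3), (row=4, col=0), (row=4, col=2), (row=5, col=1)
  Distance 3: (row=0, col=1), (row=1, col=0), (row=1, col=2), (row=2, col=3), (row=3, col=4), (row=4, col=3), (row=5, col=0), (row=5, col=2), (row=6, col=1)
  Distance 4: (row=0, col=0), (row=1, col=3), (row=5, col=3), (row=6, col=0)
  Distance 5: (row=5, col=4), (row=6, col=3), (row=7, col=0)  <- goal reached here
One shortest path (5 moves): (row=3, col=1) -> (row=3, col=2) -> (row=3, col=3) -> (row=4, col=3) -> (row=5, col=3) -> (row=6, col=3)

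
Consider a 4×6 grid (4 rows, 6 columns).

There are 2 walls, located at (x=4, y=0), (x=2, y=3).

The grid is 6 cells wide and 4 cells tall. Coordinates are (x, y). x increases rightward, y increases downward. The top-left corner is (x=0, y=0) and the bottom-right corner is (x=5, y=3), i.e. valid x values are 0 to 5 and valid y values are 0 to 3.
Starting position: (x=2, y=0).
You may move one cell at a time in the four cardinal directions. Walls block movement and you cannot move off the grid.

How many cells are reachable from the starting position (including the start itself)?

Answer: Reachable cells: 22

Derivation:
BFS flood-fill from (x=2, y=0):
  Distance 0: (x=2, y=0)
  Distance 1: (x=1, y=0), (x=3, y=0), (x=2, y=1)
  Distance 2: (x=0, y=0), (x=1, y=1), (x=3, y=1), (x=2, y=2)
  Distance 3: (x=0, y=1), (x=4, y=1), (x=1, y=2), (x=3, y=2)
  Distance 4: (x=5, y=1), (x=0, y=2), (x=4, y=2), (x=1, y=3), (x=3, y=3)
  Distance 5: (x=5, y=0), (x=5, y=2), (x=0, y=3), (x=4, y=3)
  Distance 6: (x=5, y=3)
Total reachable: 22 (grid has 22 open cells total)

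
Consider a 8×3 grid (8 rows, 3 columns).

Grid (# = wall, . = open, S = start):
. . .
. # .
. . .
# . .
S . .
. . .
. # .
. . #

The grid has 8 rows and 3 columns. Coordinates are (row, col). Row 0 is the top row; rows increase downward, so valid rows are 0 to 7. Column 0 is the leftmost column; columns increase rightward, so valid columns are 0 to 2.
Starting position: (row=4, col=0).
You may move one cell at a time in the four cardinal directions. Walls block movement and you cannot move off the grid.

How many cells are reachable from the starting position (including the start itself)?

Answer: Reachable cells: 20

Derivation:
BFS flood-fill from (row=4, col=0):
  Distance 0: (row=4, col=0)
  Distance 1: (row=4, col=1), (row=5, col=0)
  Distance 2: (row=3, col=1), (row=4, col=2), (row=5, col=1), (row=6, col=0)
  Distance 3: (row=2, col=1), (row=3, col=2), (row=5, col=2), (row=7, col=0)
  Distance 4: (row=2, col=0), (row=2, col=2), (row=6, col=2), (row=7, col=1)
  Distance 5: (row=1, col=0), (row=1, col=2)
  Distance 6: (row=0, col=0), (row=0, col=2)
  Distance 7: (row=0, col=1)
Total reachable: 20 (grid has 20 open cells total)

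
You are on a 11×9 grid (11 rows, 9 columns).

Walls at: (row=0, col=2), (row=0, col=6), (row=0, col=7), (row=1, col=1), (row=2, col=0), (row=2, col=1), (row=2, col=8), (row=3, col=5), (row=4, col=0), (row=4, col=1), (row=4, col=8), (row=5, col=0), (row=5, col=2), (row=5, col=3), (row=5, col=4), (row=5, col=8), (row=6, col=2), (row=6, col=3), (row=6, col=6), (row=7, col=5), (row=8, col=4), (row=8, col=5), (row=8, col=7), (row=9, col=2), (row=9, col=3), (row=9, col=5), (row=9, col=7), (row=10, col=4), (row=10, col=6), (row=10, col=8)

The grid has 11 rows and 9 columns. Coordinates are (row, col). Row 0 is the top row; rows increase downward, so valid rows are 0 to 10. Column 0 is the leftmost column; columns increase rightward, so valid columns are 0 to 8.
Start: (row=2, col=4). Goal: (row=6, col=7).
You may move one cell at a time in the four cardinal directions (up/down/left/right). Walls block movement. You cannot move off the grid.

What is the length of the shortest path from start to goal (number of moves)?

Answer: Shortest path length: 7

Derivation:
BFS from (row=2, col=4) until reaching (row=6, col=7):
  Distance 0: (row=2, col=4)
  Distance 1: (row=1, col=4), (row=2, col=3), (row=2, col=5), (row=3, col=4)
  Distance 2: (row=0, col=4), (row=1, col=3), (row=1, col=5), (row=2, col=2), (row=2, col=6), (row=3, col=3), (row=4, col=4)
  Distance 3: (row=0, col=3), (row=0, col=5), (row=1, col=2), (row=1, col=6), (row=2, col=7), (row=3, col=2), (row=3, col=6), (row=4, col=3), (row=4, col=5)
  Distance 4: (row=1, col=7), (row=3, col=1), (row=3, col=7), (row=4, col=2), (row=4, col=6), (row=5, col=5)
  Distance 5: (row=1, col=8), (row=3, col=0), (row=3, col=8), (row=4, col=7), (row=5, col=6), (row=6, col=5)
  Distance 6: (row=0, col=8), (row=5, col=7), (row=6, col=4)
  Distance 7: (row=6, col=7), (row=7, col=4)  <- goal reached here
One shortest path (7 moves): (row=2, col=4) -> (row=2, col=5) -> (row=2, col=6) -> (row=2, col=7) -> (row=3, col=7) -> (row=4, col=7) -> (row=5, col=7) -> (row=6, col=7)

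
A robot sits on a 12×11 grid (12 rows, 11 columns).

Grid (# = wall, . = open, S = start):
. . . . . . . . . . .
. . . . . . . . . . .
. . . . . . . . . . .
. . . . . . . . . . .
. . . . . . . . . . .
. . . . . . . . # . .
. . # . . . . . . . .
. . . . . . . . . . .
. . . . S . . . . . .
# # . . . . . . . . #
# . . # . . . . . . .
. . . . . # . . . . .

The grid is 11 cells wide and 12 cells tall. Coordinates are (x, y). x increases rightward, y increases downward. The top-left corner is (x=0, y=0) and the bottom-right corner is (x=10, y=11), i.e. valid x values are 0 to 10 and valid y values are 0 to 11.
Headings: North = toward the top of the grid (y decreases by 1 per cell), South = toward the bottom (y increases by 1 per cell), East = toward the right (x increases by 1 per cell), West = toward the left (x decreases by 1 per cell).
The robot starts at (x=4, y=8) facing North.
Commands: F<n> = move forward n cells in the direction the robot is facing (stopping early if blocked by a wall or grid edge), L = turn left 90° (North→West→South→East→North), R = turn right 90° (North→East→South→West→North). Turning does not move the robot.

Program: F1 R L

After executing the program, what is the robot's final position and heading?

Start: (x=4, y=8), facing North
  F1: move forward 1, now at (x=4, y=7)
  R: turn right, now facing East
  L: turn left, now facing North
Final: (x=4, y=7), facing North

Answer: Final position: (x=4, y=7), facing North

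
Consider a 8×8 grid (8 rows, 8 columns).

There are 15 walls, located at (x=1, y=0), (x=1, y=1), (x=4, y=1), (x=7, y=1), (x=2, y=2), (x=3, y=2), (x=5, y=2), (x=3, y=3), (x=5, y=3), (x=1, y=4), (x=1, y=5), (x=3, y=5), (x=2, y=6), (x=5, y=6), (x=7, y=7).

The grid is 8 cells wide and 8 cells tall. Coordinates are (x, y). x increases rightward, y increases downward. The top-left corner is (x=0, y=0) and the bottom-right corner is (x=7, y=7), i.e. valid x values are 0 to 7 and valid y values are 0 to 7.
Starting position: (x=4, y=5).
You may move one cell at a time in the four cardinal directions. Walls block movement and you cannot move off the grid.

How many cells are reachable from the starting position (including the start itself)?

Answer: Reachable cells: 49

Derivation:
BFS flood-fill from (x=4, y=5):
  Distance 0: (x=4, y=5)
  Distance 1: (x=4, y=4), (x=5, y=5), (x=4, y=6)
  Distance 2: (x=4, y=3), (x=3, y=4), (x=5, y=4), (x=6, y=5), (x=3, y=6), (x=4, y=7)
  Distance 3: (x=4, y=2), (x=2, y=4), (x=6, y=4), (x=7, y=5), (x=6, y=6), (x=3, y=7), (x=5, y=7)
  Distance 4: (x=2, y=3), (x=6, y=3), (x=7, y=4), (x=2, y=5), (x=7, y=6), (x=2, y=7), (x=6, y=7)
  Distance 5: (x=6, y=2), (x=1, y=3), (x=7, y=3), (x=1, y=7)
  Distance 6: (x=6, y=1), (x=1, y=2), (x=7, y=2), (x=0, y=3), (x=1, y=6), (x=0, y=7)
  Distance 7: (x=6, y=0), (x=5, y=1), (x=0, y=2), (x=0, y=4), (x=0, y=6)
  Distance 8: (x=5, y=0), (x=7, y=0), (x=0, y=1), (x=0, y=5)
  Distance 9: (x=0, y=0), (x=4, y=0)
  Distance 10: (x=3, y=0)
  Distance 11: (x=2, y=0), (x=3, y=1)
  Distance 12: (x=2, y=1)
Total reachable: 49 (grid has 49 open cells total)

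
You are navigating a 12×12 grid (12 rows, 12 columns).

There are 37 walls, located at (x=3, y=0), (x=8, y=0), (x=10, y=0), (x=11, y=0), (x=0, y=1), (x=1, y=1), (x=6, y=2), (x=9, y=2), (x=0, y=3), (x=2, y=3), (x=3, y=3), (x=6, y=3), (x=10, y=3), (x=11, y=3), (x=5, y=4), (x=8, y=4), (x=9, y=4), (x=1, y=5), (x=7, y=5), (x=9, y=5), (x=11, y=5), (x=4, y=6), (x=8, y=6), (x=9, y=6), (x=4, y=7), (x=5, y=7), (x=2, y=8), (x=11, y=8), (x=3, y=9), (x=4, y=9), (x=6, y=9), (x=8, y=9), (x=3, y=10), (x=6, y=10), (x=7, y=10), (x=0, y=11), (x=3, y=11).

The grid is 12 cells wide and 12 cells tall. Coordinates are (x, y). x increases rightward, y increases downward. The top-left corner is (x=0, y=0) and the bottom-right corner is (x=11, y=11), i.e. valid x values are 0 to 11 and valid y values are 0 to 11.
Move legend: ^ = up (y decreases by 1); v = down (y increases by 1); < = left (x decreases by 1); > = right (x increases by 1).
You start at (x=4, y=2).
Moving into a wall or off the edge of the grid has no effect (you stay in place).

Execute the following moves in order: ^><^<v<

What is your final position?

Start: (x=4, y=2)
  ^ (up): (x=4, y=2) -> (x=4, y=1)
  > (right): (x=4, y=1) -> (x=5, y=1)
  < (left): (x=5, y=1) -> (x=4, y=1)
  ^ (up): (x=4, y=1) -> (x=4, y=0)
  < (left): blocked, stay at (x=4, y=0)
  v (down): (x=4, y=0) -> (x=4, y=1)
  < (left): (x=4, y=1) -> (x=3, y=1)
Final: (x=3, y=1)

Answer: Final position: (x=3, y=1)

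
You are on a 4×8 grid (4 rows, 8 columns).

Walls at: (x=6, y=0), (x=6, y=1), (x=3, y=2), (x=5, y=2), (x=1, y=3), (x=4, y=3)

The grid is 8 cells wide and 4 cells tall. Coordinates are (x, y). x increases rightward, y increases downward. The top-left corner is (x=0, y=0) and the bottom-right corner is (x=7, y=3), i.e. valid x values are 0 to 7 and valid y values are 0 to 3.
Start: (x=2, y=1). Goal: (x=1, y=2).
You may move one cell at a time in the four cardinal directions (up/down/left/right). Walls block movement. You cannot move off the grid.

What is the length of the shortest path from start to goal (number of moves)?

Answer: Shortest path length: 2

Derivation:
BFS from (x=2, y=1) until reaching (x=1, y=2):
  Distance 0: (x=2, y=1)
  Distance 1: (x=2, y=0), (x=1, y=1), (x=3, y=1), (x=2, y=2)
  Distance 2: (x=1, y=0), (x=3, y=0), (x=0, y=1), (x=4, y=1), (x=1, y=2), (x=2, y=3)  <- goal reached here
One shortest path (2 moves): (x=2, y=1) -> (x=1, y=1) -> (x=1, y=2)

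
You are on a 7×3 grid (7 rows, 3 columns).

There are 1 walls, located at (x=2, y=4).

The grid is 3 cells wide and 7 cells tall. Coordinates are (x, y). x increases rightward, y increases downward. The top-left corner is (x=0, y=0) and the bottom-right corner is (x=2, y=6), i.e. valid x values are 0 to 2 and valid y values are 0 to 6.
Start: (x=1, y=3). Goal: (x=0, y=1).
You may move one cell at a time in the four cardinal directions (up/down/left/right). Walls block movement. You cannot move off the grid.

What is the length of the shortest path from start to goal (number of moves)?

Answer: Shortest path length: 3

Derivation:
BFS from (x=1, y=3) until reaching (x=0, y=1):
  Distance 0: (x=1, y=3)
  Distance 1: (x=1, y=2), (x=0, y=3), (x=2, y=3), (x=1, y=4)
  Distance 2: (x=1, y=1), (x=0, y=2), (x=2, y=2), (x=0, y=4), (x=1, y=5)
  Distance 3: (x=1, y=0), (x=0, y=1), (x=2, y=1), (x=0, y=5), (x=2, y=5), (x=1, y=6)  <- goal reached here
One shortest path (3 moves): (x=1, y=3) -> (x=0, y=3) -> (x=0, y=2) -> (x=0, y=1)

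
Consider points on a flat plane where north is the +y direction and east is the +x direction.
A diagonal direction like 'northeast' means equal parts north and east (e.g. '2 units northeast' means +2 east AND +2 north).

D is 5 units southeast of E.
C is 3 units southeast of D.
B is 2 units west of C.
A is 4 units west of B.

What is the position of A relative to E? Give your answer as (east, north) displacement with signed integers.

Answer: A is at (east=2, north=-8) relative to E.

Derivation:
Place E at the origin (east=0, north=0).
  D is 5 units southeast of E: delta (east=+5, north=-5); D at (east=5, north=-5).
  C is 3 units southeast of D: delta (east=+3, north=-3); C at (east=8, north=-8).
  B is 2 units west of C: delta (east=-2, north=+0); B at (east=6, north=-8).
  A is 4 units west of B: delta (east=-4, north=+0); A at (east=2, north=-8).
Therefore A relative to E: (east=2, north=-8).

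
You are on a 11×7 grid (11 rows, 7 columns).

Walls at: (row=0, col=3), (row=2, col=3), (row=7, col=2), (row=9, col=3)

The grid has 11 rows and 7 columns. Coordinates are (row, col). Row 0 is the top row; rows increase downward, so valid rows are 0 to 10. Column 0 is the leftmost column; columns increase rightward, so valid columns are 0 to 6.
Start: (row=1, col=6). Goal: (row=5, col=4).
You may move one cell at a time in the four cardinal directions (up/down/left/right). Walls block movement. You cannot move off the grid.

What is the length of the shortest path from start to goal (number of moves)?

BFS from (row=1, col=6) until reaching (row=5, col=4):
  Distance 0: (row=1, col=6)
  Distance 1: (row=0, col=6), (row=1, col=5), (row=2, col=6)
  Distance 2: (row=0, col=5), (row=1, col=4), (row=2, col=5), (row=3, col=6)
  Distance 3: (row=0, col=4), (row=1, col=3), (row=2, col=4), (row=3, col=5), (row=4, col=6)
  Distance 4: (row=1, col=2), (row=3, col=4), (row=4, col=5), (row=5, col=6)
  Distance 5: (row=0, col=2), (row=1, col=1), (row=2, col=2), (row=3, col=3), (row=4, col=4), (row=5, col=5), (row=6, col=6)
  Distance 6: (row=0, col=1), (row=1, col=0), (row=2, col=1), (row=3, col=2), (row=4, col=3), (row=5, col=4), (row=6, col=5), (row=7, col=6)  <- goal reached here
One shortest path (6 moves): (row=1, col=6) -> (row=1, col=5) -> (row=1, col=4) -> (row=2, col=4) -> (row=3, col=4) -> (row=4, col=4) -> (row=5, col=4)

Answer: Shortest path length: 6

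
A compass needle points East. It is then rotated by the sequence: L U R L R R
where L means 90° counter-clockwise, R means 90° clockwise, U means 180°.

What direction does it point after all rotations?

Answer: Final heading: North

Derivation:
Start: East
  L (left (90° counter-clockwise)) -> North
  U (U-turn (180°)) -> South
  R (right (90° clockwise)) -> West
  L (left (90° counter-clockwise)) -> South
  R (right (90° clockwise)) -> West
  R (right (90° clockwise)) -> North
Final: North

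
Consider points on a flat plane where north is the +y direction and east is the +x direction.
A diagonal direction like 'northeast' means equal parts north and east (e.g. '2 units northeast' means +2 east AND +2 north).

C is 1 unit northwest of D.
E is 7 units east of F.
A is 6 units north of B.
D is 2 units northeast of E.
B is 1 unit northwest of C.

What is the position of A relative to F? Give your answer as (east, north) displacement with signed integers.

Place F at the origin (east=0, north=0).
  E is 7 units east of F: delta (east=+7, north=+0); E at (east=7, north=0).
  D is 2 units northeast of E: delta (east=+2, north=+2); D at (east=9, north=2).
  C is 1 unit northwest of D: delta (east=-1, north=+1); C at (east=8, north=3).
  B is 1 unit northwest of C: delta (east=-1, north=+1); B at (east=7, north=4).
  A is 6 units north of B: delta (east=+0, north=+6); A at (east=7, north=10).
Therefore A relative to F: (east=7, north=10).

Answer: A is at (east=7, north=10) relative to F.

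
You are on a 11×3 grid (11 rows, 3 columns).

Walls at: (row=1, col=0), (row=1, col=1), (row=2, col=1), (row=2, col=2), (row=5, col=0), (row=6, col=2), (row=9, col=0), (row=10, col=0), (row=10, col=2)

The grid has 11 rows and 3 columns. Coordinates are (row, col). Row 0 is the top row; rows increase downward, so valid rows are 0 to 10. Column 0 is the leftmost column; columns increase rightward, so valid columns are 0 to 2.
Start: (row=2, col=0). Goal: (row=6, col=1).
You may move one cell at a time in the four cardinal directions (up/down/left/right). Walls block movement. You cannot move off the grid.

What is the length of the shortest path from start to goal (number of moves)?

Answer: Shortest path length: 5

Derivation:
BFS from (row=2, col=0) until reaching (row=6, col=1):
  Distance 0: (row=2, col=0)
  Distance 1: (row=3, col=0)
  Distance 2: (row=3, col=1), (row=4, col=0)
  Distance 3: (row=3, col=2), (row=4, col=1)
  Distance 4: (row=4, col=2), (row=5, col=1)
  Distance 5: (row=5, col=2), (row=6, col=1)  <- goal reached here
One shortest path (5 moves): (row=2, col=0) -> (row=3, col=0) -> (row=3, col=1) -> (row=4, col=1) -> (row=5, col=1) -> (row=6, col=1)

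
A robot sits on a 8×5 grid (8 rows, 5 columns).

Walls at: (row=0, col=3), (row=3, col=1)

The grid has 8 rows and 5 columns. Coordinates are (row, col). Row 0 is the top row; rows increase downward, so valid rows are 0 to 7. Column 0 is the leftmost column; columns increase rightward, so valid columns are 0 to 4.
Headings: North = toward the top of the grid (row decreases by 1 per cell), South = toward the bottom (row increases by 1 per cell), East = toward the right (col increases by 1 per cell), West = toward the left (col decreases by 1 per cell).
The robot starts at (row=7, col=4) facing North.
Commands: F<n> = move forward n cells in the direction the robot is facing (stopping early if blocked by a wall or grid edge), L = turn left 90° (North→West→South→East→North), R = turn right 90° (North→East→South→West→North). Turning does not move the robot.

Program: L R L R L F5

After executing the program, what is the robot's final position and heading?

Start: (row=7, col=4), facing North
  L: turn left, now facing West
  R: turn right, now facing North
  L: turn left, now facing West
  R: turn right, now facing North
  L: turn left, now facing West
  F5: move forward 4/5 (blocked), now at (row=7, col=0)
Final: (row=7, col=0), facing West

Answer: Final position: (row=7, col=0), facing West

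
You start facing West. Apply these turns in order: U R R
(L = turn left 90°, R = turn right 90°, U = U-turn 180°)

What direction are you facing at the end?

Answer: Final heading: West

Derivation:
Start: West
  U (U-turn (180°)) -> East
  R (right (90° clockwise)) -> South
  R (right (90° clockwise)) -> West
Final: West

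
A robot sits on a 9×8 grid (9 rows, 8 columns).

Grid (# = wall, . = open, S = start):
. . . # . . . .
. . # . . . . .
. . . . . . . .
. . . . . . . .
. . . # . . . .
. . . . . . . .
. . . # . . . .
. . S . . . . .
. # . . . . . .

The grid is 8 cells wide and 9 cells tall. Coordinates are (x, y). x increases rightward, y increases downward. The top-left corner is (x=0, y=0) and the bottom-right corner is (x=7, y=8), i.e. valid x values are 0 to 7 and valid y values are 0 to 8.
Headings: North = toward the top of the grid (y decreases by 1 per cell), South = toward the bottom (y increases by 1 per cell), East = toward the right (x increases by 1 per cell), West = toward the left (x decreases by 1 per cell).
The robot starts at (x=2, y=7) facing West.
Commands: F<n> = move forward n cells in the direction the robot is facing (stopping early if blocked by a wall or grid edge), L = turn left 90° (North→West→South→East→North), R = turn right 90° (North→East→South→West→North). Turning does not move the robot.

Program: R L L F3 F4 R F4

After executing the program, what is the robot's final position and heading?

Start: (x=2, y=7), facing West
  R: turn right, now facing North
  L: turn left, now facing West
  L: turn left, now facing South
  F3: move forward 1/3 (blocked), now at (x=2, y=8)
  F4: move forward 0/4 (blocked), now at (x=2, y=8)
  R: turn right, now facing West
  F4: move forward 0/4 (blocked), now at (x=2, y=8)
Final: (x=2, y=8), facing West

Answer: Final position: (x=2, y=8), facing West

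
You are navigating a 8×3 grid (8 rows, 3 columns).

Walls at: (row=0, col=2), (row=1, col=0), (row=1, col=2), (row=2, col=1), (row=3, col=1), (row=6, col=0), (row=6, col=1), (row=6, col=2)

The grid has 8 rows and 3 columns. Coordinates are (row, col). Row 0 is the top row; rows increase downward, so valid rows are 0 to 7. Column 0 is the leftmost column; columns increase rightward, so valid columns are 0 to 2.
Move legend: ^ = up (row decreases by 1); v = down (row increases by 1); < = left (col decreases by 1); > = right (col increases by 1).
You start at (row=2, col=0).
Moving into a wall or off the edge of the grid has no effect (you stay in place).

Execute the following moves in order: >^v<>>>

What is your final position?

Start: (row=2, col=0)
  > (right): blocked, stay at (row=2, col=0)
  ^ (up): blocked, stay at (row=2, col=0)
  v (down): (row=2, col=0) -> (row=3, col=0)
  < (left): blocked, stay at (row=3, col=0)
  [×3]> (right): blocked, stay at (row=3, col=0)
Final: (row=3, col=0)

Answer: Final position: (row=3, col=0)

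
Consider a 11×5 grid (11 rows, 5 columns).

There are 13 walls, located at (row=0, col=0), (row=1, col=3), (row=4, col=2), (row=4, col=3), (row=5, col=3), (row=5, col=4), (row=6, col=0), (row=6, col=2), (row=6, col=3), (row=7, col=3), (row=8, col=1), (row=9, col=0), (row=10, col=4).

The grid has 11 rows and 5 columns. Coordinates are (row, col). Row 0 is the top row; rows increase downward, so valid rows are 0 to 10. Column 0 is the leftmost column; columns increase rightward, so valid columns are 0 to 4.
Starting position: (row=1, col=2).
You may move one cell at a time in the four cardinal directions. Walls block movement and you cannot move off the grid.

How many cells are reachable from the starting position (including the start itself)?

Answer: Reachable cells: 42

Derivation:
BFS flood-fill from (row=1, col=2):
  Distance 0: (row=1, col=2)
  Distance 1: (row=0, col=2), (row=1, col=1), (row=2, col=2)
  Distance 2: (row=0, col=1), (row=0, col=3), (row=1, col=0), (row=2, col=1), (row=2, col=3), (row=3, col=2)
  Distance 3: (row=0, col=4), (row=2, col=0), (row=2, col=4), (row=3, col=1), (row=3, col=3)
  Distance 4: (row=1, col=4), (row=3, col=0), (row=3, col=4), (row=4, col=1)
  Distance 5: (row=4, col=0), (row=4, col=4), (row=5, col=1)
  Distance 6: (row=5, col=0), (row=5, col=2), (row=6, col=1)
  Distance 7: (row=7, col=1)
  Distance 8: (row=7, col=0), (row=7, col=2)
  Distance 9: (row=8, col=0), (row=8, col=2)
  Distance 10: (row=8, col=3), (row=9, col=2)
  Distance 11: (row=8, col=4), (row=9, col=1), (row=9, col=3), (row=10, col=2)
  Distance 12: (row=7, col=4), (row=9, col=4), (row=10, col=1), (row=10, col=3)
  Distance 13: (row=6, col=4), (row=10, col=0)
Total reachable: 42 (grid has 42 open cells total)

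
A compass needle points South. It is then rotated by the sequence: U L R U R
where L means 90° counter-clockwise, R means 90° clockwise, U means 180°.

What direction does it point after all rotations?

Start: South
  U (U-turn (180°)) -> North
  L (left (90° counter-clockwise)) -> West
  R (right (90° clockwise)) -> North
  U (U-turn (180°)) -> South
  R (right (90° clockwise)) -> West
Final: West

Answer: Final heading: West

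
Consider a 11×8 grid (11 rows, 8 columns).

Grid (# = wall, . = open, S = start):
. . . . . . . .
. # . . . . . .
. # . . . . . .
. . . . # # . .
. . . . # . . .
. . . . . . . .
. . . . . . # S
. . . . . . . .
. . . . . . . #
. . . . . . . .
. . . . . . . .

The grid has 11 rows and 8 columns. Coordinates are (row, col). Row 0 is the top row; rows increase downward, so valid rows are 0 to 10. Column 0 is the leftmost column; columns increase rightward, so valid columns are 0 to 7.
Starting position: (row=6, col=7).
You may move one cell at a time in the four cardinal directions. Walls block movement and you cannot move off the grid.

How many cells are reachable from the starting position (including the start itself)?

BFS flood-fill from (row=6, col=7):
  Distance 0: (row=6, col=7)
  Distance 1: (row=5, col=7), (row=7, col=7)
  Distance 2: (row=4, col=7), (row=5, col=6), (row=7, col=6)
  Distance 3: (row=3, col=7), (row=4, col=6), (row=5, col=5), (row=7, col=5), (row=8, col=6)
  Distance 4: (row=2, col=7), (row=3, col=6), (row=4, col=5), (row=5, col=4), (row=6, col=5), (row=7, col=4), (row=8, col=5), (row=9, col=6)
  Distance 5: (row=1, col=7), (row=2, col=6), (row=5, col=3), (row=6, col=4), (row=7, col=3), (row=8, col=4), (row=9, col=5), (row=9, col=7), (row=10, col=6)
  Distance 6: (row=0, col=7), (row=1, col=6), (row=2, col=5), (row=4, col=3), (row=5, col=2), (row=6, col=3), (row=7, col=2), (row=8, col=3), (row=9, col=4), (row=10, col=5), (row=10, col=7)
  Distance 7: (row=0, col=6), (row=1, col=5), (row=2, col=4), (row=3, col=3), (row=4, col=2), (row=5, col=1), (row=6, col=2), (row=7, col=1), (row=8, col=2), (row=9, col=3), (row=10, col=4)
  Distance 8: (row=0, col=5), (row=1, col=4), (row=2, col=3), (row=3, col=2), (row=4, col=1), (row=5, col=0), (row=6, col=1), (row=7, col=0), (row=8, col=1), (row=9, col=2), (row=10, col=3)
  Distance 9: (row=0, col=4), (row=1, col=3), (row=2, col=2), (row=3, col=1), (row=4, col=0), (row=6, col=0), (row=8, col=0), (row=9, col=1), (row=10, col=2)
  Distance 10: (row=0, col=3), (row=1, col=2), (row=3, col=0), (row=9, col=0), (row=10, col=1)
  Distance 11: (row=0, col=2), (row=2, col=0), (row=10, col=0)
  Distance 12: (row=0, col=1), (row=1, col=0)
  Distance 13: (row=0, col=0)
Total reachable: 81 (grid has 81 open cells total)

Answer: Reachable cells: 81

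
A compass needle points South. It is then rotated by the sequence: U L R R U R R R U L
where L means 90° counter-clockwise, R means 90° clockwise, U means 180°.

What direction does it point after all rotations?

Answer: Final heading: West

Derivation:
Start: South
  U (U-turn (180°)) -> North
  L (left (90° counter-clockwise)) -> West
  R (right (90° clockwise)) -> North
  R (right (90° clockwise)) -> East
  U (U-turn (180°)) -> West
  R (right (90° clockwise)) -> North
  R (right (90° clockwise)) -> East
  R (right (90° clockwise)) -> South
  U (U-turn (180°)) -> North
  L (left (90° counter-clockwise)) -> West
Final: West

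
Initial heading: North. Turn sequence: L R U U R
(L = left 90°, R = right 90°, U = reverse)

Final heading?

Start: North
  L (left (90° counter-clockwise)) -> West
  R (right (90° clockwise)) -> North
  U (U-turn (180°)) -> South
  U (U-turn (180°)) -> North
  R (right (90° clockwise)) -> East
Final: East

Answer: Final heading: East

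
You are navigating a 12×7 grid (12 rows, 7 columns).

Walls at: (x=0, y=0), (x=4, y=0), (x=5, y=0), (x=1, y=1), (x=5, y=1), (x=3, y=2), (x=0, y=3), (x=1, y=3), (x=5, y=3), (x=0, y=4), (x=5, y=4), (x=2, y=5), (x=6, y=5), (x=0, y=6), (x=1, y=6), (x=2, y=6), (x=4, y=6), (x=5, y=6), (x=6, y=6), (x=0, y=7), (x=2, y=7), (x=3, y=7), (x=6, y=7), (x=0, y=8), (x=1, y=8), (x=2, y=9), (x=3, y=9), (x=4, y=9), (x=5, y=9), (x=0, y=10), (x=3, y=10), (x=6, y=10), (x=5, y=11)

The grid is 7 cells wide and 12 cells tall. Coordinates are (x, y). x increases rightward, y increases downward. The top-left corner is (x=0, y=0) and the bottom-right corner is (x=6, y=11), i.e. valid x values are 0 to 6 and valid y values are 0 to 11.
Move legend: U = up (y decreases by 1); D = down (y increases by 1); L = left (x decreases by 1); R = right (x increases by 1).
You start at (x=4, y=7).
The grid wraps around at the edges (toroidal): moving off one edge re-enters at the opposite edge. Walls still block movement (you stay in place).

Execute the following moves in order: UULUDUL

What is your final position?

Answer: Final position: (x=4, y=7)

Derivation:
Start: (x=4, y=7)
  U (up): blocked, stay at (x=4, y=7)
  U (up): blocked, stay at (x=4, y=7)
  L (left): blocked, stay at (x=4, y=7)
  U (up): blocked, stay at (x=4, y=7)
  D (down): (x=4, y=7) -> (x=4, y=8)
  U (up): (x=4, y=8) -> (x=4, y=7)
  L (left): blocked, stay at (x=4, y=7)
Final: (x=4, y=7)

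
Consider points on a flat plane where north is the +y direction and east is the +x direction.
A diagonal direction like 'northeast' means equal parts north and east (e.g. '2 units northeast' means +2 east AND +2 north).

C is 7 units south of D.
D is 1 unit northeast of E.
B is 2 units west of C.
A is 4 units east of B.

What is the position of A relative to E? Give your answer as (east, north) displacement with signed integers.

Answer: A is at (east=3, north=-6) relative to E.

Derivation:
Place E at the origin (east=0, north=0).
  D is 1 unit northeast of E: delta (east=+1, north=+1); D at (east=1, north=1).
  C is 7 units south of D: delta (east=+0, north=-7); C at (east=1, north=-6).
  B is 2 units west of C: delta (east=-2, north=+0); B at (east=-1, north=-6).
  A is 4 units east of B: delta (east=+4, north=+0); A at (east=3, north=-6).
Therefore A relative to E: (east=3, north=-6).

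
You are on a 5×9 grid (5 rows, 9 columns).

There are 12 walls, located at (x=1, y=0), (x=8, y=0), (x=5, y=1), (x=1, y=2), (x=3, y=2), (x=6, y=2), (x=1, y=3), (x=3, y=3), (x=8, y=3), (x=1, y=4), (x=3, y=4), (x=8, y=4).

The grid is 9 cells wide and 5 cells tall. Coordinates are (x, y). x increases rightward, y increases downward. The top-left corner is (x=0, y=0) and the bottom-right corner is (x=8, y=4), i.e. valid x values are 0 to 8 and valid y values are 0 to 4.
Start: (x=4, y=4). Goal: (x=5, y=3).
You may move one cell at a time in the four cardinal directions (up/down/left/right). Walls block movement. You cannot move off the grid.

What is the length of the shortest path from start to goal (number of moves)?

Answer: Shortest path length: 2

Derivation:
BFS from (x=4, y=4) until reaching (x=5, y=3):
  Distance 0: (x=4, y=4)
  Distance 1: (x=4, y=3), (x=5, y=4)
  Distance 2: (x=4, y=2), (x=5, y=3), (x=6, y=4)  <- goal reached here
One shortest path (2 moves): (x=4, y=4) -> (x=5, y=4) -> (x=5, y=3)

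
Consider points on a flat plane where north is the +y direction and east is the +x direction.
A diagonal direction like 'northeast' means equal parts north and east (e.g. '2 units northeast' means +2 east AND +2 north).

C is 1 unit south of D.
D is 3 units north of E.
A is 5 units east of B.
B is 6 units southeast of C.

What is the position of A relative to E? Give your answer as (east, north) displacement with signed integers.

Place E at the origin (east=0, north=0).
  D is 3 units north of E: delta (east=+0, north=+3); D at (east=0, north=3).
  C is 1 unit south of D: delta (east=+0, north=-1); C at (east=0, north=2).
  B is 6 units southeast of C: delta (east=+6, north=-6); B at (east=6, north=-4).
  A is 5 units east of B: delta (east=+5, north=+0); A at (east=11, north=-4).
Therefore A relative to E: (east=11, north=-4).

Answer: A is at (east=11, north=-4) relative to E.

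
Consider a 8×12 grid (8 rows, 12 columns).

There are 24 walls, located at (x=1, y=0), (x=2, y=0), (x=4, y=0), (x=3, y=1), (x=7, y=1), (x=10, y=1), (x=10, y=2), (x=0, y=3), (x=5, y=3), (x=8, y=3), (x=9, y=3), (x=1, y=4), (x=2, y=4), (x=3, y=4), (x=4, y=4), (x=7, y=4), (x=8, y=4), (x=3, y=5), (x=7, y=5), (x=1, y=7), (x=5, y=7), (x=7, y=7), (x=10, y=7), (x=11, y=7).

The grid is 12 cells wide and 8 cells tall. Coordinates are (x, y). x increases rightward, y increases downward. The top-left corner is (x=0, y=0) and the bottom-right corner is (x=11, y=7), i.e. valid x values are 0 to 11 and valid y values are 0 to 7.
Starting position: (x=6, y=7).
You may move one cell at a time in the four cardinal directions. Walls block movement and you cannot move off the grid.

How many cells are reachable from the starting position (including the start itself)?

BFS flood-fill from (x=6, y=7):
  Distance 0: (x=6, y=7)
  Distance 1: (x=6, y=6)
  Distance 2: (x=6, y=5), (x=5, y=6), (x=7, y=6)
  Distance 3: (x=6, y=4), (x=5, y=5), (x=4, y=6), (x=8, y=6)
  Distance 4: (x=6, y=3), (x=5, y=4), (x=4, y=5), (x=8, y=5), (x=3, y=6), (x=9, y=6), (x=4, y=7), (x=8, y=7)
  Distance 5: (x=6, y=2), (x=7, y=3), (x=9, y=5), (x=2, y=6), (x=10, y=6), (x=3, y=7), (x=9, y=7)
  Distance 6: (x=6, y=1), (x=5, y=2), (x=7, y=2), (x=9, y=4), (x=2, y=5), (x=10, y=5), (x=1, y=6), (x=11, y=6), (x=2, y=7)
  Distance 7: (x=6, y=0), (x=5, y=1), (x=4, y=2), (x=8, y=2), (x=10, y=4), (x=1, y=5), (x=11, y=5), (x=0, y=6)
  Distance 8: (x=5, y=0), (x=7, y=0), (x=4, y=1), (x=8, y=1), (x=3, y=2), (x=9, y=2), (x=4, y=3), (x=10, y=3), (x=11, y=4), (x=0, y=5), (x=0, y=7)
  Distance 9: (x=8, y=0), (x=9, y=1), (x=2, y=2), (x=3, y=3), (x=11, y=3), (x=0, y=4)
  Distance 10: (x=9, y=0), (x=2, y=1), (x=1, y=2), (x=11, y=2), (x=2, y=3)
  Distance 11: (x=10, y=0), (x=1, y=1), (x=11, y=1), (x=0, y=2), (x=1, y=3)
  Distance 12: (x=11, y=0), (x=0, y=1)
  Distance 13: (x=0, y=0)
Total reachable: 71 (grid has 72 open cells total)

Answer: Reachable cells: 71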